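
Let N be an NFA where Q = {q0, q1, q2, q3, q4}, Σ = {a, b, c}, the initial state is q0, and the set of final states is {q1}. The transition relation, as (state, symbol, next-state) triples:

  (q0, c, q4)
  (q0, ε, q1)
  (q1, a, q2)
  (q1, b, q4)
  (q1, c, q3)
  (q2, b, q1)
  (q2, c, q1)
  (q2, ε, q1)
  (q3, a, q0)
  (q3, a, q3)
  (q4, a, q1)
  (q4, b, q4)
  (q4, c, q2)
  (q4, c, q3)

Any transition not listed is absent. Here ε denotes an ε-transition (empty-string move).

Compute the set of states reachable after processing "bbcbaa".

Start: ε-closure({q0}) = {q0, q1}.
Read 'b': q0→∅, q1→{q4}; now {q4}.
Read 'b': q4→{q4}; now {q4}.
Read 'c': q4→{q2, q3}; union {q2, q3}; ε-closure = {q1, q2, q3}.
Read 'b': q1→{q4}, q2→{q1}, q3→∅; now {q1, q4}.
Read 'a': q1→{q2}, q4→{q1}; now {q1, q2}.
Read 'a': q1→{q2}, q2→∅; union {q2}; ε-closure = {q1, q2}.

{q1, q2}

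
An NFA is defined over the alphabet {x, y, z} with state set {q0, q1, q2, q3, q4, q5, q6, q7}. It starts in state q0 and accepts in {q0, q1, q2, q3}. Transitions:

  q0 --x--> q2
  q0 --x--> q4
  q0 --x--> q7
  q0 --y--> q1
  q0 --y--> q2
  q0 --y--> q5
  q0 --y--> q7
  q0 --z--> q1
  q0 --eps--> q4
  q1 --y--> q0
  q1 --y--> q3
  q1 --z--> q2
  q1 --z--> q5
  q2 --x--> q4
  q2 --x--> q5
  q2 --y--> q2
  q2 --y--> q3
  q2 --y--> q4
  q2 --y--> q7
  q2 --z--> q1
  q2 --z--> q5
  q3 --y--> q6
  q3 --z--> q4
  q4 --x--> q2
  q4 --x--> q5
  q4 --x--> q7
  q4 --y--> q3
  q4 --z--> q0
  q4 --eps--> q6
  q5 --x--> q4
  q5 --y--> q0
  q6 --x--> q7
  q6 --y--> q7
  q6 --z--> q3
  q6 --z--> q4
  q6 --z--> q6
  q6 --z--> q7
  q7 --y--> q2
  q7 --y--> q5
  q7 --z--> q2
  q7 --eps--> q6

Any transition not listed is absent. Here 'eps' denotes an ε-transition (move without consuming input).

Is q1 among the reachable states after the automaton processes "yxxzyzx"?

No

Start: ε-closure({q0}) = {q0, q4, q6}.
Read 'y': q0→{q1, q2, q5, q7}, q4→{q3}, q6→{q7}; union {q1, q2, q3, q5, q7}; ε-closure = {q1, q2, q3, q5, q6, q7}.
Read 'x': q1→∅, q2→{q4, q5}, q3→∅, q5→{q4}, q6→{q7}, q7→∅; union {q4, q5, q7}; ε-closure = {q4, q5, q6, q7}.
Read 'x': q4→{q2, q5, q7}, q5→{q4}, q6→{q7}, q7→∅; union {q2, q4, q5, q7}; ε-closure = {q2, q4, q5, q6, q7}.
Read 'z': q2→{q1, q5}, q4→{q0}, q5→∅, q6→{q3, q4, q6, q7}, q7→{q2}; now {q0, q1, q2, q3, q4, q5, q6, q7}.
Read 'y': q0→{q1, q2, q5, q7}, q1→{q0, q3}, q2→{q2, q3, q4, q7}, q3→{q6}, q4→{q3}, q5→{q0}, q6→{q7}, q7→{q2, q5}; now {q0, q1, q2, q3, q4, q5, q6, q7}.
Read 'z': q0→{q1}, q1→{q2, q5}, q2→{q1, q5}, q3→{q4}, q4→{q0}, q5→∅, q6→{q3, q4, q6, q7}, q7→{q2}; now {q0, q1, q2, q3, q4, q5, q6, q7}.
Read 'x': q0→{q2, q4, q7}, q1→∅, q2→{q4, q5}, q3→∅, q4→{q2, q5, q7}, q5→{q4}, q6→{q7}, q7→∅; union {q2, q4, q5, q7}; ε-closure = {q2, q4, q5, q6, q7}.
State q1 is not in {q2, q4, q5, q6, q7}.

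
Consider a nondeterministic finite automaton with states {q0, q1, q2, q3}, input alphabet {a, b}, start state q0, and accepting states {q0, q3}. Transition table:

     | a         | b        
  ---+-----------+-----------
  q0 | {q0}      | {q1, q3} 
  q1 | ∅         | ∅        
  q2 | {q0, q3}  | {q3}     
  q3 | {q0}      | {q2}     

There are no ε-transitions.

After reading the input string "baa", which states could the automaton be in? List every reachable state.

Start in {q0}.
Read 'b': q0→{q1, q3}; now {q1, q3}.
Read 'a': q1→∅, q3→{q0}; now {q0}.
Read 'a': q0→{q0}; now {q0}.

{q0}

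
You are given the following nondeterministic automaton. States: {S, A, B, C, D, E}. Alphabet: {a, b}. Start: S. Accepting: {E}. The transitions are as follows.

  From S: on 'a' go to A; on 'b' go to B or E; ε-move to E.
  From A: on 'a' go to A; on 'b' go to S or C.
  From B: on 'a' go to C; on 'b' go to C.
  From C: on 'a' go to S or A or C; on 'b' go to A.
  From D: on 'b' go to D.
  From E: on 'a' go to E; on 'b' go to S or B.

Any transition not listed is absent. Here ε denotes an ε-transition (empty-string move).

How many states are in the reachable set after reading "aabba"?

Start: ε-closure({S}) = {S, E}.
Read 'a': S→{A}, E→{E}; now {A, E}.
Read 'a': A→{A}, E→{E}; now {A, E}.
Read 'b': A→{S, C}, E→{S, B}; union {S, B, C}; ε-closure = {S, B, C, E}.
Read 'b': S→{B, E}, B→{C}, C→{A}, E→{S, B}; now {S, A, B, C, E}.
Read 'a': S→{A}, A→{A}, B→{C}, C→{S, A, C}, E→{E}; now {S, A, C, E}.
That set has 4 states.

4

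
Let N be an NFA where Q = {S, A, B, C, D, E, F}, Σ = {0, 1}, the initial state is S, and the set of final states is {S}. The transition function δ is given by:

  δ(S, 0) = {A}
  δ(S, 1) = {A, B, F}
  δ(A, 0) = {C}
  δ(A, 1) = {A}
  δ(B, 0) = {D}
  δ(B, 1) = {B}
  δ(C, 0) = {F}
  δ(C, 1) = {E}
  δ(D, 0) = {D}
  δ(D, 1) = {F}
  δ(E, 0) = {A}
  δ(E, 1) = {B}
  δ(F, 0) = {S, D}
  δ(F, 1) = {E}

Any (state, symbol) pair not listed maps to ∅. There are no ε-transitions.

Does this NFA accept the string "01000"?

Start in {S}.
Read '0': S→{A}; now {A}.
Read '1': A→{A}; now {A}.
Read '0': A→{C}; now {C}.
Read '0': C→{F}; now {F}.
Read '0': F→{S, D}; now {S, D}.
The final set {S, D} contains the accepting state S.

Yes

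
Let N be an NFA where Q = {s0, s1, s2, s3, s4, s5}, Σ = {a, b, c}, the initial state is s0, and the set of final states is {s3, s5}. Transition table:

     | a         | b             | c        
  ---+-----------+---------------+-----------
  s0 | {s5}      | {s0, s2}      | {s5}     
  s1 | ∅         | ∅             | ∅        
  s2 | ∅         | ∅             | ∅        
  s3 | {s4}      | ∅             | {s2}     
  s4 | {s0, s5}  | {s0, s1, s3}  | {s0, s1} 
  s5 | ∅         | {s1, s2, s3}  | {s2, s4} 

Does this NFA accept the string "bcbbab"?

Start in {s0}.
Read 'b': {s0} → {s0, s2}.
Read 'c': {s0, s2} → {s5}.
Read 'b': {s5} → {s1, s2, s3}.
Read 'b': {s1, s2, s3} → ∅.
The set is empty and remains empty for the remaining 2 symbols.
The final set ∅ contains no accepting state.

No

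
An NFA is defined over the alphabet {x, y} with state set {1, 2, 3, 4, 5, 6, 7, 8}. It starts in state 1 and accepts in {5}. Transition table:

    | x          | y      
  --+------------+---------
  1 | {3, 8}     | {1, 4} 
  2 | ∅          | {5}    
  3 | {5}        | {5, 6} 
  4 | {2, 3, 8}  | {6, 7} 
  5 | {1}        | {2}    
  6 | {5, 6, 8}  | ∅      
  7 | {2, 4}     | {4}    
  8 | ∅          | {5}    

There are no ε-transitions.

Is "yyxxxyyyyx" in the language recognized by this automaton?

Yes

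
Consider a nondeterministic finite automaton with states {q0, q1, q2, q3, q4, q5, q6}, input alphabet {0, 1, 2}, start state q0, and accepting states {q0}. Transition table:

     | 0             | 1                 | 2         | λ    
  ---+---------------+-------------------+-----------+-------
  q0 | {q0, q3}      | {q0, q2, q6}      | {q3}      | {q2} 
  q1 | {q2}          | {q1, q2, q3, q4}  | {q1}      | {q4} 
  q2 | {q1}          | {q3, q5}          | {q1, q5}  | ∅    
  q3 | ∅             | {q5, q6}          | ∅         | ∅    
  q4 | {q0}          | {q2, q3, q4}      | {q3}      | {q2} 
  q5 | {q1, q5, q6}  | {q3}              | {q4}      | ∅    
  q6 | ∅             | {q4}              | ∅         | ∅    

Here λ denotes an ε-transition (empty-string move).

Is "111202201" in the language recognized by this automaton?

Yes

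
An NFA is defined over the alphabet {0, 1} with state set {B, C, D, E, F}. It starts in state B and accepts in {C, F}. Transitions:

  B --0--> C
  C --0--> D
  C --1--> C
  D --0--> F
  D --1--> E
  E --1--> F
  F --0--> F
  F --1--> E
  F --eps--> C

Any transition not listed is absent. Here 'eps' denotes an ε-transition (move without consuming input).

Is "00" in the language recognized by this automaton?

Start in {B}.
Read '0': {B} → {C}.
Read '0': {C} → {D}.
The final set {D} contains no accepting state.

No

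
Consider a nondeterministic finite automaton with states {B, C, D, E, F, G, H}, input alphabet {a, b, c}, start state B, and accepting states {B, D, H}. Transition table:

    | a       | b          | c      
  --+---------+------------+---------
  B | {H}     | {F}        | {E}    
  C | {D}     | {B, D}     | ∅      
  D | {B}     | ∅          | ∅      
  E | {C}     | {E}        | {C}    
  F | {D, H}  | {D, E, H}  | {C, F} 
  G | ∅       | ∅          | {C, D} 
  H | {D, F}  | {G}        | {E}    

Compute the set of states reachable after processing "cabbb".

Start in {B}.
Read 'c': {B} → {E}.
Read 'a': {E} → {C}.
Read 'b': {C} → {B, D}.
Read 'b': {B, D} → {F}.
Read 'b': {F} → {D, E, H}.

{D, E, H}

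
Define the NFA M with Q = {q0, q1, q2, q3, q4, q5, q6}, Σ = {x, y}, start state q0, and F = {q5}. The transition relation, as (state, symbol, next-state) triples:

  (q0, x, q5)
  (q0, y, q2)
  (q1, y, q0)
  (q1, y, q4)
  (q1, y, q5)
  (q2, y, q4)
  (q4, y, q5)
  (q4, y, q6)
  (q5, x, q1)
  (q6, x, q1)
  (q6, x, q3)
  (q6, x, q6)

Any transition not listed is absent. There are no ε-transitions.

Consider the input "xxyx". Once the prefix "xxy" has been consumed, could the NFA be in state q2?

No

Start in {q0}.
Read 'x': {q0} → {q5}.
Read 'x': {q5} → {q1}.
Read 'y': {q1} → {q0, q4, q5}.
State q2 is not in {q0, q4, q5}.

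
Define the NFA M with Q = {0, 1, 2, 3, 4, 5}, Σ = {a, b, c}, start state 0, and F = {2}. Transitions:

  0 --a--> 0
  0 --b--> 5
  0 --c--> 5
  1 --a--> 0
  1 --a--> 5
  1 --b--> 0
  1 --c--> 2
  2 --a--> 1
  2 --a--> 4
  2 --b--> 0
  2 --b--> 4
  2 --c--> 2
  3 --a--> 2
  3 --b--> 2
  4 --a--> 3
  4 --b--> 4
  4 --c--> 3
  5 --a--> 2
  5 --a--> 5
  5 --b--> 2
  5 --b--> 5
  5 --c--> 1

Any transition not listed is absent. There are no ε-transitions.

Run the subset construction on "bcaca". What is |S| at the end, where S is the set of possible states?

3

Start in {0}.
Read 'b': 0→{5}; now {5}.
Read 'c': 5→{1}; now {1}.
Read 'a': 1→{0, 5}; now {0, 5}.
Read 'c': 0→{5}, 5→{1}; now {1, 5}.
Read 'a': 1→{0, 5}, 5→{2, 5}; now {0, 2, 5}.
That set has 3 states.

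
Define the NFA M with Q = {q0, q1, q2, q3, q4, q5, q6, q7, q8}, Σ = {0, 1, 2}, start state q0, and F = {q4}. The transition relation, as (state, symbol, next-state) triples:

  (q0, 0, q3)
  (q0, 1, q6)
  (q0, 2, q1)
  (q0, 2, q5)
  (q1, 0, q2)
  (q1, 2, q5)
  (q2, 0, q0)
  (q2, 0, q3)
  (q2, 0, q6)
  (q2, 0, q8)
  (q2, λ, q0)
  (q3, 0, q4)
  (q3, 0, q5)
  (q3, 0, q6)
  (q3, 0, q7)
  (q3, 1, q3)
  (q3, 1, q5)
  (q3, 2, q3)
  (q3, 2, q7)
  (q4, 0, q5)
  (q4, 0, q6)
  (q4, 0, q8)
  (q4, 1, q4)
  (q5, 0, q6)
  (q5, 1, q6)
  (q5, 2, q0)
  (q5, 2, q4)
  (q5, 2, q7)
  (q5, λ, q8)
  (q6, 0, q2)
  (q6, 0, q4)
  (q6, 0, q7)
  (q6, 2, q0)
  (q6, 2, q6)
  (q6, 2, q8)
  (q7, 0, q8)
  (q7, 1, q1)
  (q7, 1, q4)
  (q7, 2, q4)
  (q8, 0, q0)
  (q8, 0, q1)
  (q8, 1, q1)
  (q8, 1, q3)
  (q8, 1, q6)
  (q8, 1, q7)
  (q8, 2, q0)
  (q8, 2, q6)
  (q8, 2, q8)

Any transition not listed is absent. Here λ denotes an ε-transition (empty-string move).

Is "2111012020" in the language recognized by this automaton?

Yes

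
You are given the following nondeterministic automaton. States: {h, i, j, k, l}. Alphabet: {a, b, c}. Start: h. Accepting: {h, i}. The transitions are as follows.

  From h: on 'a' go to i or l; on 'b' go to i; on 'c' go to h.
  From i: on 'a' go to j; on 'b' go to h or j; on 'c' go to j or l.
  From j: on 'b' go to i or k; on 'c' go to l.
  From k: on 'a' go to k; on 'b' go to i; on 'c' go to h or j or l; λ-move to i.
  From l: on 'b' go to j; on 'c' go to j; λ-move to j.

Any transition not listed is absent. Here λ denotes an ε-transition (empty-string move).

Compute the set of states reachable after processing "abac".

Start in {h}.
Read 'a': {h} → {i, j, l}.
Read 'b': {i, j, l} → {h, i, j, k}.
Read 'a': {h, i, j, k} → {i, j, k, l}.
Read 'c': {i, j, k, l} → {h, j, l}.

{h, j, l}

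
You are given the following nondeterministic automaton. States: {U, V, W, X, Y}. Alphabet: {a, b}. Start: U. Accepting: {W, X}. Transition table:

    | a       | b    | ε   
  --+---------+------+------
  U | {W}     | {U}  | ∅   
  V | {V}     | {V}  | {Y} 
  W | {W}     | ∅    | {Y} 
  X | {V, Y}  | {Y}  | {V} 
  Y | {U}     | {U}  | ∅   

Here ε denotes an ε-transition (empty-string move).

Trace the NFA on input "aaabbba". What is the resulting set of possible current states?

{W, Y}

Start in {U}.
Read 'a': U→{W}; union {W}; ε-closure = {W, Y}.
Read 'a': W→{W}, Y→{U}; union {U, W}; ε-closure = {U, W, Y}.
Read 'a': U→{W}, W→{W}, Y→{U}; union {U, W}; ε-closure = {U, W, Y}.
Read 'b': U→{U}, W→∅, Y→{U}; now {U}.
Read 'b': U→{U}; now {U}.
Read 'b': U→{U}; now {U}.
Read 'a': U→{W}; union {W}; ε-closure = {W, Y}.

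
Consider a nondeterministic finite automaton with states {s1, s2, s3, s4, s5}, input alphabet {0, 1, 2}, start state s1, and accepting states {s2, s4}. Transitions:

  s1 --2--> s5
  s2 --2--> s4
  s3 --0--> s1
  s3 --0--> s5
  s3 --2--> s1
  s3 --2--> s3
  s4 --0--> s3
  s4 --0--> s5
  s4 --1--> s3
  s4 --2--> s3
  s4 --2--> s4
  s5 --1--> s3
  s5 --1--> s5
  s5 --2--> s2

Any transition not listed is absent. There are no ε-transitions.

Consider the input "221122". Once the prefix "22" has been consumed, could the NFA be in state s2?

Yes

Start in {s1}.
Read '2': {s1} → {s5}.
Read '2': {s5} → {s2}.
State s2 is in {s2}.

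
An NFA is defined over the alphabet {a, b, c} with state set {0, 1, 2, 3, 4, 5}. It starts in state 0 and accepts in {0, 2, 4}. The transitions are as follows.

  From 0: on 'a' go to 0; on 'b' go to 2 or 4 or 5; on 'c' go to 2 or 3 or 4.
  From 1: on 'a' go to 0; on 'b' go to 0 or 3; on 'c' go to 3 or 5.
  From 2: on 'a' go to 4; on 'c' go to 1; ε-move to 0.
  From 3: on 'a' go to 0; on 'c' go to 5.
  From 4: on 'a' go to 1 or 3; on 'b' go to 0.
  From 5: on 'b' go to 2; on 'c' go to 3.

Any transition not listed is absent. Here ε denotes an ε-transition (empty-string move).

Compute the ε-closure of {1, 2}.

{0, 1, 2}

Begin with {1, 2}.
ε-move 2 → 0; add 0.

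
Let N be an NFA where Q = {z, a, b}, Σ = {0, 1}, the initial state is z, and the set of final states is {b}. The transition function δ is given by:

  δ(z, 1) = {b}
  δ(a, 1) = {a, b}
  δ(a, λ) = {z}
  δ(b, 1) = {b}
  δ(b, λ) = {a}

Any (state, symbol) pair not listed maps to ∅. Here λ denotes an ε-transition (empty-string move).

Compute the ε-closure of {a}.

{z, a}

Begin with {a}.
ε-move a → z; add z.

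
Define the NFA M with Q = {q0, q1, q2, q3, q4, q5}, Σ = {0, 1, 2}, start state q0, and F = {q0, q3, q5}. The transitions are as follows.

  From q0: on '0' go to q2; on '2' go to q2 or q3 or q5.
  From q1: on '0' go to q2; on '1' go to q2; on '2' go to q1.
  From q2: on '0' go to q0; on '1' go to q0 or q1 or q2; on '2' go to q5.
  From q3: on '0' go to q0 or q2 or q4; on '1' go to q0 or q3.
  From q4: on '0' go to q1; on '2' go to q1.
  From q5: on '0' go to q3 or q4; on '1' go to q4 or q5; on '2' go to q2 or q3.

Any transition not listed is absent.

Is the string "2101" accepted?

Yes

Start in {q0}.
Read '2': {q0} → {q2, q3, q5}.
Read '1': {q2, q3, q5} → {q0, q1, q2, q3, q4, q5}.
Read '0': {q0, q1, q2, q3, q4, q5} → {q0, q1, q2, q3, q4}.
Read '1': {q0, q1, q2, q3, q4} → {q0, q1, q2, q3}.
The final set {q0, q1, q2, q3} contains the accepting states q0, q3.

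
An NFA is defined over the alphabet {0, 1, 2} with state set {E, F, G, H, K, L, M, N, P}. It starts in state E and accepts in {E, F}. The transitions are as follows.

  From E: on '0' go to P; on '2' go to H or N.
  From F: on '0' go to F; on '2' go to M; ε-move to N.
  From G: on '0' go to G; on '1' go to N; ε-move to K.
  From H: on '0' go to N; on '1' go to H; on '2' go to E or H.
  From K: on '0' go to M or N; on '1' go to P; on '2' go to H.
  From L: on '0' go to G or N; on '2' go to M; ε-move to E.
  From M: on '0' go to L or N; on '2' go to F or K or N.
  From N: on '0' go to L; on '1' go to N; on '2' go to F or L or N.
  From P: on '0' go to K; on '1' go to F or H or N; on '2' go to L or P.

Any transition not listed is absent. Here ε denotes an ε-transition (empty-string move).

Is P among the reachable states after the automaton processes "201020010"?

Start in {E}.
Read '2': E→{H, N}; now {H, N}.
Read '0': H→{N}, N→{L}; union {L, N}; ε-closure = {E, L, N}.
Read '1': E→∅, L→∅, N→{N}; now {N}.
Read '0': N→{L}; union {L}; ε-closure = {E, L}.
Read '2': E→{H, N}, L→{M}; now {H, M, N}.
Read '0': H→{N}, M→{L, N}, N→{L}; union {L, N}; ε-closure = {E, L, N}.
Read '0': E→{P}, L→{G, N}, N→{L}; union {G, L, N, P}; ε-closure = {E, G, K, L, N, P}.
Read '1': E→∅, G→{N}, K→{P}, L→∅, N→{N}, P→{F, H, N}; now {F, H, N, P}.
Read '0': F→{F}, H→{N}, N→{L}, P→{K}; union {F, K, L, N}; ε-closure = {E, F, K, L, N}.
State P is not in {E, F, K, L, N}.

No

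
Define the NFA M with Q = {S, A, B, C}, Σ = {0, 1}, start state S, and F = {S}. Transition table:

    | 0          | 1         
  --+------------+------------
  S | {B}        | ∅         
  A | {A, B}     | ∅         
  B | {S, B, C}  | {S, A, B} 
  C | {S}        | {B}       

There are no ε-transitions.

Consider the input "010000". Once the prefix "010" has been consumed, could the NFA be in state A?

Yes

Start in {S}.
Read '0': S→{B}; now {B}.
Read '1': B→{S, A, B}; now {S, A, B}.
Read '0': S→{B}, A→{A, B}, B→{S, B, C}; now {S, A, B, C}.
State A is in {S, A, B, C}.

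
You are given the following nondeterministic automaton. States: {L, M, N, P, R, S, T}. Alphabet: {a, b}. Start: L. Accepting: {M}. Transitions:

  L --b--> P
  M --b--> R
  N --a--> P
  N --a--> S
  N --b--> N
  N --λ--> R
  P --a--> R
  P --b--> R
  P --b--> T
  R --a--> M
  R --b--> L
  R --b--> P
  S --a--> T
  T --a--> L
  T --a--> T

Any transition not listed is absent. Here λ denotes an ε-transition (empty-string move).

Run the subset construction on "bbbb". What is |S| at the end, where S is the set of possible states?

3

Start in {L}.
Read 'b': L→{P}; now {P}.
Read 'b': P→{R, T}; now {R, T}.
Read 'b': R→{L, P}, T→∅; now {L, P}.
Read 'b': L→{P}, P→{R, T}; now {P, R, T}.
That set has 3 states.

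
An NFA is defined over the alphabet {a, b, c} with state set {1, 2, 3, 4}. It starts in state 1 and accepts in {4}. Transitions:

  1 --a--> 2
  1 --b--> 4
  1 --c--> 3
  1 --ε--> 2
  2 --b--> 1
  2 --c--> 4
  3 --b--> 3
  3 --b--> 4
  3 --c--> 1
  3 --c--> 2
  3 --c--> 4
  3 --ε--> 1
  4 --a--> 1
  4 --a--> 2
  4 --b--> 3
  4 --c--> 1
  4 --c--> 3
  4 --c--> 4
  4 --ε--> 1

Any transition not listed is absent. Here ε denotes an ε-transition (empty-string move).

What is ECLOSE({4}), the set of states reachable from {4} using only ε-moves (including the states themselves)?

{1, 2, 4}

Begin with {4}.
ε-move 4 → 1; add 1.
ε-move 1 → 2; add 2.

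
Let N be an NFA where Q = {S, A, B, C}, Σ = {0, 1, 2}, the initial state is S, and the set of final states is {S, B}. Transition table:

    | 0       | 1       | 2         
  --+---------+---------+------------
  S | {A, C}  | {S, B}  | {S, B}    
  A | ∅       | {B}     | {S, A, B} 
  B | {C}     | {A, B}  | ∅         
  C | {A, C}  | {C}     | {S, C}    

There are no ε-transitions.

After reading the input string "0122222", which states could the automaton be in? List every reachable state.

{S, B, C}

Start in {S}.
Read '0': S→{A, C}; now {A, C}.
Read '1': A→{B}, C→{C}; now {B, C}.
Read '2': B→∅, C→{S, C}; now {S, C}.
Read '2': S→{S, B}, C→{S, C}; now {S, B, C}.
Read '2': S→{S, B}, B→∅, C→{S, C}; now {S, B, C}.
Read '2': S→{S, B}, B→∅, C→{S, C}; now {S, B, C}.
Read '2': S→{S, B}, B→∅, C→{S, C}; now {S, B, C}.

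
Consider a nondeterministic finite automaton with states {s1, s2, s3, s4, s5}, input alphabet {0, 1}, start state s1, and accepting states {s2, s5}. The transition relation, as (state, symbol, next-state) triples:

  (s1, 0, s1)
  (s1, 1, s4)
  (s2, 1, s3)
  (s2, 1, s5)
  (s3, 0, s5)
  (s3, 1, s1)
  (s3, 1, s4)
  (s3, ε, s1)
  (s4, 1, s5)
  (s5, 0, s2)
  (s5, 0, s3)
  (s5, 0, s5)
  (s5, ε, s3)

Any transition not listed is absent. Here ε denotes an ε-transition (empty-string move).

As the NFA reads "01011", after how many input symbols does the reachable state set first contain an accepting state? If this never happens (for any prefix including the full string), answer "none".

none

Start in {s1}.
Read '0': s1→{s1}; now {s1}.
Read '1': s1→{s4}; now {s4}.
Read '0': s4→∅; now ∅.
The set is empty and remains empty for the remaining 2 symbols.
No reachable set along the way intersects F.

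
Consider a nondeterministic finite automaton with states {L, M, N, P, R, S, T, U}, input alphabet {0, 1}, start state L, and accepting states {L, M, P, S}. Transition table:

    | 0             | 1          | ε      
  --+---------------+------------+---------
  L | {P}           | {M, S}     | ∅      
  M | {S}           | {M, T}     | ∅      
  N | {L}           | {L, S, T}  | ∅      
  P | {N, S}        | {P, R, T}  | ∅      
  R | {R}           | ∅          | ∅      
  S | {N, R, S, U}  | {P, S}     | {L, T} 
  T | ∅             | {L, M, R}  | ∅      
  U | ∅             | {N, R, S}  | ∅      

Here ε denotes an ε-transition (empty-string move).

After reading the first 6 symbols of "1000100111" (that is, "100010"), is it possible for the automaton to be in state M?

Start in {L}.
Read '1': {L} → {L, M, S, T}.
Read '0': {L, M, S, T} → {L, N, P, R, S, T, U}.
Read '0': {L, N, P, R, S, T, U} → {L, N, P, R, S, T, U}.
Read '0': {L, N, P, R, S, T, U} → {L, N, P, R, S, T, U}.
Read '1': {L, N, P, R, S, T, U} → {L, M, N, P, R, S, T}.
Read '0': {L, M, N, P, R, S, T} → {L, N, P, R, S, T, U}.
State M is not in {L, N, P, R, S, T, U}.

No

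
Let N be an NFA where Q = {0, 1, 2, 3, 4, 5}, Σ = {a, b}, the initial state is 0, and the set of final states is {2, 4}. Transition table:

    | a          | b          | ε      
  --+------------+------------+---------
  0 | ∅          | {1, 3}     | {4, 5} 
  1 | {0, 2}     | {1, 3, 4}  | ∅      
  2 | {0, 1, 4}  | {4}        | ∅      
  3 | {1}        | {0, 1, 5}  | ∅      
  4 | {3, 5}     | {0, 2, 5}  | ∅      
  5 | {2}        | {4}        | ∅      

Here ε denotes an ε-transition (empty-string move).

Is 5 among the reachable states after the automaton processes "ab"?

Yes

Start: ε-closure({0}) = {0, 4, 5}.
Read 'a': 0→∅, 4→{3, 5}, 5→{2}; now {2, 3, 5}.
Read 'b': 2→{4}, 3→{0, 1, 5}, 5→{4}; now {0, 1, 4, 5}.
State 5 is in {0, 1, 4, 5}.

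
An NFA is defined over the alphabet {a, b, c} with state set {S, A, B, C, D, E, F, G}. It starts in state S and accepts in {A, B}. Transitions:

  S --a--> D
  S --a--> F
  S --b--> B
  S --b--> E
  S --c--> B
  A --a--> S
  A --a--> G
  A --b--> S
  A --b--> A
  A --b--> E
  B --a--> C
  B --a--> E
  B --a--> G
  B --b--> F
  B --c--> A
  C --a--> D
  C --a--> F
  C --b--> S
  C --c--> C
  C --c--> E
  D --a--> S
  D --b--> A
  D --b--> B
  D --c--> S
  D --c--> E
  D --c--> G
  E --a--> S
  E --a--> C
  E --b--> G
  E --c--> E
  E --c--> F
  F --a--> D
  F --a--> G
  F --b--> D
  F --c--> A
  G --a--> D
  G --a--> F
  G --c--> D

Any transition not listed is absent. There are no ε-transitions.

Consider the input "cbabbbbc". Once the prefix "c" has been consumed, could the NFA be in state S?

Start in {S}.
Read 'c': S→{B}; now {B}.
State S is not in {B}.

No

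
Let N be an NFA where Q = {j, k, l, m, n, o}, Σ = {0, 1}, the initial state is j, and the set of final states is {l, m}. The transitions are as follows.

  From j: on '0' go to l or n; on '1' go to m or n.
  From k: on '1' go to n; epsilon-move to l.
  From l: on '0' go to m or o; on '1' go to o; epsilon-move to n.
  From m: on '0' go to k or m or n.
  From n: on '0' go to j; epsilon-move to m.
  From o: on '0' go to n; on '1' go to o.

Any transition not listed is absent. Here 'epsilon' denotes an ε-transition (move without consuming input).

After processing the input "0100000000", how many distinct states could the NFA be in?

6

Start in {j}.
Read '0': {j} → {l, m, n}.
Read '1': {l, m, n} → {o}.
Read '0': {o} → {m, n}.
Read '0': {m, n} → {j, k, l, m, n}.
Read '0': {j, k, l, m, n} → {j, k, l, m, n, o}.
Read '0': {j, k, l, m, n, o} → {j, k, l, m, n, o}.
Read '0': {j, k, l, m, n, o} → {j, k, l, m, n, o}.
Read '0': {j, k, l, m, n, o} → {j, k, l, m, n, o}.
Read '0': {j, k, l, m, n, o} → {j, k, l, m, n, o}.
Read '0': {j, k, l, m, n, o} → {j, k, l, m, n, o}.
That set has 6 states.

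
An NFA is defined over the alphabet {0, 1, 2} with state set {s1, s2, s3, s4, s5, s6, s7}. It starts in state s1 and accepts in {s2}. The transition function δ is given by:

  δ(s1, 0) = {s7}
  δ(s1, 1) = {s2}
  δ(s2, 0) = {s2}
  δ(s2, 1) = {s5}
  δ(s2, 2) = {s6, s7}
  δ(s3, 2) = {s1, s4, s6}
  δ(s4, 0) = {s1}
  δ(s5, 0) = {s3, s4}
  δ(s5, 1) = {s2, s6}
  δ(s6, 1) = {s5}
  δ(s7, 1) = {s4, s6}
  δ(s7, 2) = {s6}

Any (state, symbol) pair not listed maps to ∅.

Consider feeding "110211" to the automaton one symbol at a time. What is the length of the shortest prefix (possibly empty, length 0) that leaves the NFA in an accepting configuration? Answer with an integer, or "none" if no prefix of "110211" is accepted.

Start in {s1}.
Read '1': s1→{s2}; now {s2}.
None of the earlier sets intersect F, but {s2} does.

1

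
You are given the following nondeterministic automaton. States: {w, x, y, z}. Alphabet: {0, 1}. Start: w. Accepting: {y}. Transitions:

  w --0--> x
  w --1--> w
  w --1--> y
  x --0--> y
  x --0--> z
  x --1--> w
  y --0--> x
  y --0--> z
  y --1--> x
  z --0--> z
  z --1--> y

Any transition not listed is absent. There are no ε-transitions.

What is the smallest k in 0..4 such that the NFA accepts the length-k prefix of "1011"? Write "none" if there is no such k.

1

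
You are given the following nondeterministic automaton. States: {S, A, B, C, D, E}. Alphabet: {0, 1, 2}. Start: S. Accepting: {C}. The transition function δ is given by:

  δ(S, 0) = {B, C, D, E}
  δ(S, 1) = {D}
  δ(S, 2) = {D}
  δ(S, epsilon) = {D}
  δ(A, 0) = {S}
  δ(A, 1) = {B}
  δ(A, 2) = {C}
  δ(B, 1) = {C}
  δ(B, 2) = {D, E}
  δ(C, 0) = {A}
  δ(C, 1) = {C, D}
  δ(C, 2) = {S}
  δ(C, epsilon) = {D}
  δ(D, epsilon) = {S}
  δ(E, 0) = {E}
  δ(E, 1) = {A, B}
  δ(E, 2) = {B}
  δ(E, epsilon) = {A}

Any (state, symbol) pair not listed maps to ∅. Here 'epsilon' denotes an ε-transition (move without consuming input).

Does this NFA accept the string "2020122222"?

No

Start: ε-closure({S}) = {S, D}.
Read '2': {S, D} → {S, D}.
Read '0': {S, D} → {S, A, B, C, D, E}.
Read '2': {S, A, B, C, D, E} → {S, A, B, C, D, E}.
Read '0': {S, A, B, C, D, E} → {S, A, B, C, D, E}.
Read '1': {S, A, B, C, D, E} → {S, A, B, C, D}.
Read '2': {S, A, B, C, D} → {S, A, C, D, E}.
Read '2': {S, A, C, D, E} → {S, B, C, D}.
Read '2': {S, B, C, D} → {S, A, D, E}.
Read '2': {S, A, D, E} → {S, B, C, D}.
Read '2': {S, B, C, D} → {S, A, D, E}.
The final set {S, A, D, E} contains no accepting state.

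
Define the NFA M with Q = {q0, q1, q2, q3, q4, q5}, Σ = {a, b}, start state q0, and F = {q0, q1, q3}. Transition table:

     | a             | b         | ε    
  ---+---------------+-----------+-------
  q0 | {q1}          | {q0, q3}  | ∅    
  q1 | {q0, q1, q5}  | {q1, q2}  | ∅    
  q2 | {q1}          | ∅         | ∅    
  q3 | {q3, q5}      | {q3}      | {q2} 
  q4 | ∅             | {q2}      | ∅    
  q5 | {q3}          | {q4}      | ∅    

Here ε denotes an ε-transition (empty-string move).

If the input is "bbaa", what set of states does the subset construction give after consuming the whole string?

{q0, q1, q2, q3, q5}

Start in {q0}.
Read 'b': q0→{q0, q3}; union {q0, q3}; ε-closure = {q0, q2, q3}.
Read 'b': q0→{q0, q3}, q2→∅, q3→{q3}; union {q0, q3}; ε-closure = {q0, q2, q3}.
Read 'a': q0→{q1}, q2→{q1}, q3→{q3, q5}; union {q1, q3, q5}; ε-closure = {q1, q2, q3, q5}.
Read 'a': q1→{q0, q1, q5}, q2→{q1}, q3→{q3, q5}, q5→{q3}; union {q0, q1, q3, q5}; ε-closure = {q0, q1, q2, q3, q5}.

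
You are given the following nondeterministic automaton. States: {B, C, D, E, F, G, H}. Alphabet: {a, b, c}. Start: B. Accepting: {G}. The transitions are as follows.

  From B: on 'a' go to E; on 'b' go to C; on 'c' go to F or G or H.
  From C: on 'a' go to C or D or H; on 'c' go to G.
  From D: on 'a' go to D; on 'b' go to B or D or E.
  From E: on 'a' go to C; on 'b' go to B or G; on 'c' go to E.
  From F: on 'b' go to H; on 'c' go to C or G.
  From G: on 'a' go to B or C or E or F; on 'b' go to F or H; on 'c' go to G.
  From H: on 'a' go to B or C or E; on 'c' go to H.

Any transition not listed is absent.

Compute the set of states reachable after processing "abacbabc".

Start in {B}.
Read 'a': B→{E}; now {E}.
Read 'b': E→{B, G}; now {B, G}.
Read 'a': B→{E}, G→{B, C, E, F}; now {B, C, E, F}.
Read 'c': B→{F, G, H}, C→{G}, E→{E}, F→{C, G}; now {C, E, F, G, H}.
Read 'b': C→∅, E→{B, G}, F→{H}, G→{F, H}, H→∅; now {B, F, G, H}.
Read 'a': B→{E}, F→∅, G→{B, C, E, F}, H→{B, C, E}; now {B, C, E, F}.
Read 'b': B→{C}, C→∅, E→{B, G}, F→{H}; now {B, C, G, H}.
Read 'c': B→{F, G, H}, C→{G}, G→{G}, H→{H}; now {F, G, H}.

{F, G, H}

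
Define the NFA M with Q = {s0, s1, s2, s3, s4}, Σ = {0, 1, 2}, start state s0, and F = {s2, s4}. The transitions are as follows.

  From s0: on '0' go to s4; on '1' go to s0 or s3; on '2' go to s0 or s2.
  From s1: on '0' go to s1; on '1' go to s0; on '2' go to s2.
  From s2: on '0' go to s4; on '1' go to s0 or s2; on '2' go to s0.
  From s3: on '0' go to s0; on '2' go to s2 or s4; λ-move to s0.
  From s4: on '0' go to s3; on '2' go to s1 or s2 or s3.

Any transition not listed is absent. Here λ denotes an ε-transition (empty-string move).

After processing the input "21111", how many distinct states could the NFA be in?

Start in {s0}.
Read '2': {s0} → {s0, s2}.
Read '1': {s0, s2} → {s0, s2, s3}.
Read '1': {s0, s2, s3} → {s0, s2, s3}.
Read '1': {s0, s2, s3} → {s0, s2, s3}.
Read '1': {s0, s2, s3} → {s0, s2, s3}.
That set has 3 states.

3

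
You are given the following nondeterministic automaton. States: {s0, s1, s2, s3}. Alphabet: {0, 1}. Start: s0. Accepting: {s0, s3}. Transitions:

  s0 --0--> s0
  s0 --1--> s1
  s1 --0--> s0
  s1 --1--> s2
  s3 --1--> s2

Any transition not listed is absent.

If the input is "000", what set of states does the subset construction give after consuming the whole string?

Start in {s0}.
Read '0': s0→{s0}; now {s0}.
Read '0': s0→{s0}; now {s0}.
Read '0': s0→{s0}; now {s0}.

{s0}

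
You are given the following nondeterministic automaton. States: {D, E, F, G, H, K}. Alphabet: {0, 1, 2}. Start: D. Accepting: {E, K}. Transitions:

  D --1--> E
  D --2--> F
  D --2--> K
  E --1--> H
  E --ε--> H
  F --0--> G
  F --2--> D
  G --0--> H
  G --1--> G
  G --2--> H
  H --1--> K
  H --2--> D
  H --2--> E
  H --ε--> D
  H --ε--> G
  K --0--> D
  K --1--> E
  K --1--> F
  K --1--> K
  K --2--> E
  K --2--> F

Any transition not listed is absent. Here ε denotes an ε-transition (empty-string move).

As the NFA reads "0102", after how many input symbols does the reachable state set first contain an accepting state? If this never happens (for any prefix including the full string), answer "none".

none

Start in {D}.
Read '0': {D} → ∅.
The set is empty and remains empty for the remaining 3 symbols.
No reachable set along the way intersects F.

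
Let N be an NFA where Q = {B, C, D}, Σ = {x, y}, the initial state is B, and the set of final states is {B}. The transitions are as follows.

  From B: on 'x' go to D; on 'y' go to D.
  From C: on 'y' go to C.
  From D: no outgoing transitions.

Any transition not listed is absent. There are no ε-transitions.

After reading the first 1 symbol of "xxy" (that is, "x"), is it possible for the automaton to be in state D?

Start in {B}.
Read 'x': B→{D}; now {D}.
State D is in {D}.

Yes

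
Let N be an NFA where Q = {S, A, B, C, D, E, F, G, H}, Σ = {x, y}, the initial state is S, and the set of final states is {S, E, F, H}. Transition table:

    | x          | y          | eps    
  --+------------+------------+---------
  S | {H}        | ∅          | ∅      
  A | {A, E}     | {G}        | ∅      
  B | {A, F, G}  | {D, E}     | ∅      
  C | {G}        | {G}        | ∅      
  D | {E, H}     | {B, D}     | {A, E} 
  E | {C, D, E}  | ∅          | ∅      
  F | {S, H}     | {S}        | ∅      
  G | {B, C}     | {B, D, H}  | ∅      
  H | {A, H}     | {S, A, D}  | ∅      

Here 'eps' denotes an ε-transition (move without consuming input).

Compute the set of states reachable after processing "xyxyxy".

{S, A, B, D, E, G, H}

Start in {S}.
Read 'x': S→{H}; now {H}.
Read 'y': H→{S, A, D}; union {S, A, D}; ε-closure = {S, A, D, E}.
Read 'x': S→{H}, A→{A, E}, D→{E, H}, E→{C, D, E}; now {A, C, D, E, H}.
Read 'y': A→{G}, C→{G}, D→{B, D}, E→∅, H→{S, A, D}; union {S, A, B, D, G}; ε-closure = {S, A, B, D, E, G}.
Read 'x': S→{H}, A→{A, E}, B→{A, F, G}, D→{E, H}, E→{C, D, E}, G→{B, C}; now {A, B, C, D, E, F, G, H}.
Read 'y': A→{G}, B→{D, E}, C→{G}, D→{B, D}, E→∅, F→{S}, G→{B, D, H}, H→{S, A, D}; now {S, A, B, D, E, G, H}.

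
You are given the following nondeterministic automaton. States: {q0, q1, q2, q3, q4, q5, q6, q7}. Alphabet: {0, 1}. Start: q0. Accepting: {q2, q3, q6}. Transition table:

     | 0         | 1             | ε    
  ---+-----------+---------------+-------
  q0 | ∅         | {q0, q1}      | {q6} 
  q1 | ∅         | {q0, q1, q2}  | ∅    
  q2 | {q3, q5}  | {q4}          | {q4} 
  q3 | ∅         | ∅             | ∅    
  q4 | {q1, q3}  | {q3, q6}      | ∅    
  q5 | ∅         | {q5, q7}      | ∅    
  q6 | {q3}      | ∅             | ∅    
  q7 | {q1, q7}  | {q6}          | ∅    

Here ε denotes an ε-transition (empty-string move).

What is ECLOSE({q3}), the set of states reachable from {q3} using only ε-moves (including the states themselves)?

Begin with {q3}.
No ε-moves leave this set, so the closure equals the set itself.

{q3}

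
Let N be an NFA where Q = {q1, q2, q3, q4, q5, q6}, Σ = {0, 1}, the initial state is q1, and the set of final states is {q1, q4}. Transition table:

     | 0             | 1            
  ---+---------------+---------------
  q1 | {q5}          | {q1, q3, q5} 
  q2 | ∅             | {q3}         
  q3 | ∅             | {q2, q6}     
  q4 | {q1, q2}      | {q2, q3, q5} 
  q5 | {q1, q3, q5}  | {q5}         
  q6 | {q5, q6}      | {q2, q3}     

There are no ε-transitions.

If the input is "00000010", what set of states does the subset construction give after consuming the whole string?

Start in {q1}.
Read '0': {q1} → {q5}.
Read '0': {q5} → {q1, q3, q5}.
Read '0': {q1, q3, q5} → {q1, q3, q5}.
Read '0': {q1, q3, q5} → {q1, q3, q5}.
Read '0': {q1, q3, q5} → {q1, q3, q5}.
Read '0': {q1, q3, q5} → {q1, q3, q5}.
Read '1': {q1, q3, q5} → {q1, q2, q3, q5, q6}.
Read '0': {q1, q2, q3, q5, q6} → {q1, q3, q5, q6}.

{q1, q3, q5, q6}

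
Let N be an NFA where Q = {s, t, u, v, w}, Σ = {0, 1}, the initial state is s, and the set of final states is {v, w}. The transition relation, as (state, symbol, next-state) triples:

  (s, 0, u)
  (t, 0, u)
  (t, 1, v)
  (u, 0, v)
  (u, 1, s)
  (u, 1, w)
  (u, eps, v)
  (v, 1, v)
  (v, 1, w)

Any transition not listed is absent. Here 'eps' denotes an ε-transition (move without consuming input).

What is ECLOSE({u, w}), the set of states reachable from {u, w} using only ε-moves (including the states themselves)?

Begin with {u, w}.
ε-move u → v; add v.

{u, v, w}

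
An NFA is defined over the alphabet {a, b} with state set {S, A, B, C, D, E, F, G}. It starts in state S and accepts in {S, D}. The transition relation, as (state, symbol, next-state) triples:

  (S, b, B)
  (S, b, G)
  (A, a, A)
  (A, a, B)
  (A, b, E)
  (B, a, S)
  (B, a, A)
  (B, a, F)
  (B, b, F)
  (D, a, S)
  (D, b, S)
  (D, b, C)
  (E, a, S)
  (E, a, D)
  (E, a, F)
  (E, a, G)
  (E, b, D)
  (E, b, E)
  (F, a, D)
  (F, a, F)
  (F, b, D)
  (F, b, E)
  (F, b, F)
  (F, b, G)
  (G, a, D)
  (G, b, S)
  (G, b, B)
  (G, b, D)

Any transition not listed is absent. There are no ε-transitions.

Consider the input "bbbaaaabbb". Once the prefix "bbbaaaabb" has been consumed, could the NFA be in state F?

Yes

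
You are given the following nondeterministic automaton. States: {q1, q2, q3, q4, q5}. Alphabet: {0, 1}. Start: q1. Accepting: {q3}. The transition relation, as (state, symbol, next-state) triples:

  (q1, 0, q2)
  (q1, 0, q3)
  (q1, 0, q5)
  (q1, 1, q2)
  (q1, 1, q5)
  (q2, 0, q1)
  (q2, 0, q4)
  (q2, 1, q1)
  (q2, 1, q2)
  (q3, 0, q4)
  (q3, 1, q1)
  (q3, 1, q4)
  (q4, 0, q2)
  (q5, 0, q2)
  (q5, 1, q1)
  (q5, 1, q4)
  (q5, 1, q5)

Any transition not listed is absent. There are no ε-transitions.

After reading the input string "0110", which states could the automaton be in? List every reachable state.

{q1, q2, q3, q4, q5}

Start in {q1}.
Read '0': {q1} → {q2, q3, q5}.
Read '1': {q2, q3, q5} → {q1, q2, q4, q5}.
Read '1': {q1, q2, q4, q5} → {q1, q2, q4, q5}.
Read '0': {q1, q2, q4, q5} → {q1, q2, q3, q4, q5}.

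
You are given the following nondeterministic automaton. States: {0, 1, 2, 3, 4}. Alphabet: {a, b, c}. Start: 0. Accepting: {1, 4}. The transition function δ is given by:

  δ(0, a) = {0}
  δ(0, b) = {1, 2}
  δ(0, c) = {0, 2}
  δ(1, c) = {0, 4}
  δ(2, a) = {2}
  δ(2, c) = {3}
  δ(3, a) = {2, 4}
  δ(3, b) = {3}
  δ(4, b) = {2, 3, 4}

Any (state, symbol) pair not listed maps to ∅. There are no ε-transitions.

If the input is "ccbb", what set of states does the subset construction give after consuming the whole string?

{3}

Start in {0}.
Read 'c': 0→{0, 2}; now {0, 2}.
Read 'c': 0→{0, 2}, 2→{3}; now {0, 2, 3}.
Read 'b': 0→{1, 2}, 2→∅, 3→{3}; now {1, 2, 3}.
Read 'b': 1→∅, 2→∅, 3→{3}; now {3}.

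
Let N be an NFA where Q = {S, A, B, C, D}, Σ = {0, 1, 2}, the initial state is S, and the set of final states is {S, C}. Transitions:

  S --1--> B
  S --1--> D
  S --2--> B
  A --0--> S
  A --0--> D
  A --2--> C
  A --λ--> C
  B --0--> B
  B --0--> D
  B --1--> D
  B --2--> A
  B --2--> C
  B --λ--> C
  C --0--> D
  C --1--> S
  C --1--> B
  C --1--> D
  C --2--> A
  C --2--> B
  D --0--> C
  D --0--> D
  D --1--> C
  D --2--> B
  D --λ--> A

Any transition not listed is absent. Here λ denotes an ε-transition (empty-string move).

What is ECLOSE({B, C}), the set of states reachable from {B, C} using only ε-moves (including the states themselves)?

Begin with {B, C}.
No ε-moves leave this set, so the closure equals the set itself.

{B, C}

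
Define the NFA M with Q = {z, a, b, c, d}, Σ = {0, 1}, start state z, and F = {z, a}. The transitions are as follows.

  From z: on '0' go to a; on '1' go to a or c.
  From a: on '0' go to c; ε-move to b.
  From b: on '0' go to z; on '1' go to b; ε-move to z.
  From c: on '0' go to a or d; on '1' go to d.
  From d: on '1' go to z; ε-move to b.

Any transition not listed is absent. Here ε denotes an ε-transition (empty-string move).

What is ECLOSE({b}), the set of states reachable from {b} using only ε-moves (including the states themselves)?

Begin with {b}.
ε-move b → z; add z.

{z, b}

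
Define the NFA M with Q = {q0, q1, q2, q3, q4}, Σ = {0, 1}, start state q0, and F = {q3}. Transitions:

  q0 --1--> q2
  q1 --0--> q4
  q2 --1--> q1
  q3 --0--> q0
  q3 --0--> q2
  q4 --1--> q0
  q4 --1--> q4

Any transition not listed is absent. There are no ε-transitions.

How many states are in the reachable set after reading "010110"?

0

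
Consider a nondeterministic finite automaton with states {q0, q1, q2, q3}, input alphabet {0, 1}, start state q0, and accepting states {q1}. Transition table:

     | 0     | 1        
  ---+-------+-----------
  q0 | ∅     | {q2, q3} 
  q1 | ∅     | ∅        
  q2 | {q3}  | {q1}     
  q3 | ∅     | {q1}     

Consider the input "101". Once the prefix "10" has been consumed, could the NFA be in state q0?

Start in {q0}.
Read '1': q0→{q2, q3}; now {q2, q3}.
Read '0': q2→{q3}, q3→∅; now {q3}.
State q0 is not in {q3}.

No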